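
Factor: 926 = 2^1*463^1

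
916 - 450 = 466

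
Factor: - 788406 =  - 2^1*3^1*101^1*1301^1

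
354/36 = 9 + 5/6 = 9.83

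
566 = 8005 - 7439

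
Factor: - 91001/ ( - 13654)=2^( - 1)*17^1*53^1*101^1* 6827^(-1)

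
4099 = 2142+1957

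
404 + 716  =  1120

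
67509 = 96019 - 28510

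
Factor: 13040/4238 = 2^3*5^1*13^( - 1) = 40/13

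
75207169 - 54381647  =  20825522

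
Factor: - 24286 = - 2^1*12143^1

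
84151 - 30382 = 53769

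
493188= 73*6756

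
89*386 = 34354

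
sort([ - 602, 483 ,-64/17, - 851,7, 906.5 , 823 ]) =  [ - 851,-602,-64/17,7, 483, 823, 906.5] 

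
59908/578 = 103 + 11/17 = 103.65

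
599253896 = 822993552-223739656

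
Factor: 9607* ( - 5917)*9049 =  - 514386957331 = - 13^1*61^1*97^1 * 739^1 * 9049^1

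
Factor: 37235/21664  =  55/32 = 2^( - 5) * 5^1*11^1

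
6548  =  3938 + 2610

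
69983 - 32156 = 37827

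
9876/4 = 2469 = 2469.00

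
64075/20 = 12815/4 = 3203.75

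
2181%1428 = 753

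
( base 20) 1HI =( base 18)262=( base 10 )758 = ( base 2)1011110110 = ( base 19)21H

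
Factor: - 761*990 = - 753390 = -  2^1*3^2*5^1*11^1 *761^1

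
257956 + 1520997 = 1778953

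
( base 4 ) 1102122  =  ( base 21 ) BK3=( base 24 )93i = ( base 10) 5274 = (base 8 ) 12232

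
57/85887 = 19/28629 = 0.00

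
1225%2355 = 1225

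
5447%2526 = 395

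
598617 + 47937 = 646554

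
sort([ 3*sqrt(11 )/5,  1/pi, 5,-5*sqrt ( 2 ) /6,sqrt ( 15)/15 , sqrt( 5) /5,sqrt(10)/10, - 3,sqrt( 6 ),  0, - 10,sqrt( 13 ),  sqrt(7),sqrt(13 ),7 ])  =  [ - 10, - 3, - 5*sqrt(2) /6,0,  sqrt( 15)/15, sqrt(10)/10,1/pi,sqrt( 5)/5 , 3*sqrt( 11)/5,sqrt(6),sqrt(7),sqrt (13 ), sqrt(13 ), 5,7 ]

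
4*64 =256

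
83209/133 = 625 + 12/19 = 625.63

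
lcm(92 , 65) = 5980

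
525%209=107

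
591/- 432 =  - 2  +  91/144  =  - 1.37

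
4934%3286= 1648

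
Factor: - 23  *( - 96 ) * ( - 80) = -176640= - 2^9 * 3^1*5^1 * 23^1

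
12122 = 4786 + 7336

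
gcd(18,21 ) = 3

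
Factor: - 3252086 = -2^1*31^1 * 52453^1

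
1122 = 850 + 272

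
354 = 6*59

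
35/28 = 1 + 1/4=1.25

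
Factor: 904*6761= 6111944 = 2^3 * 113^1*6761^1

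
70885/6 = 11814 + 1/6 = 11814.17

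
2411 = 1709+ 702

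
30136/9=3348 + 4/9 = 3348.44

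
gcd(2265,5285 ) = 755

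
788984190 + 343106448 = 1132090638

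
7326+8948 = 16274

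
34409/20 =34409/20= 1720.45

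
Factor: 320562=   2^1*3^2*11^1*1619^1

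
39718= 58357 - 18639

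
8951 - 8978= - 27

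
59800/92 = 650 = 650.00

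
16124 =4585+11539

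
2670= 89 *30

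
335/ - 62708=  - 335/62708 = -0.01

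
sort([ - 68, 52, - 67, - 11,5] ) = [ - 68, - 67, - 11, 5,52 ] 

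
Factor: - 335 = -5^1*67^1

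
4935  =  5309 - 374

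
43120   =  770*56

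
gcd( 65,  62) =1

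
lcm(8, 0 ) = 0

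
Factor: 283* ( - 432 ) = - 2^4*3^3 * 283^1 = - 122256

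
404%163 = 78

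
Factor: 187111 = 187111^1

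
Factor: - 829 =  - 829^1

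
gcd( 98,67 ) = 1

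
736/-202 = -4 +36/101 = -  3.64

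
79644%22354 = 12582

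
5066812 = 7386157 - 2319345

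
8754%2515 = 1209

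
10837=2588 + 8249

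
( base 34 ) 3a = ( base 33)3d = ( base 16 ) 70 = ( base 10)112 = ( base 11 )a2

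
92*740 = 68080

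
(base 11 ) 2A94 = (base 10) 3975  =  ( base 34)3ev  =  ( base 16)f87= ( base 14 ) 163d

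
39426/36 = 1095 + 1/6 =1095.17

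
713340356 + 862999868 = 1576340224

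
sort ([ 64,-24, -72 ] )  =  [ - 72, - 24, 64]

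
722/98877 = 722/98877 = 0.01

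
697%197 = 106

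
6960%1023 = 822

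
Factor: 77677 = 173^1*449^1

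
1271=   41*31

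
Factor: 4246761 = 3^1*59^1 * 23993^1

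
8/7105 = 8/7105 =0.00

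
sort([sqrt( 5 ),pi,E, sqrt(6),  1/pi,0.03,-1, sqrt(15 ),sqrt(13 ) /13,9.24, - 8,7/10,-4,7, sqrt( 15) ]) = [ - 8, - 4, -1,0.03, sqrt( 13)/13,1/pi,7/10 , sqrt( 5 ),sqrt( 6), E,pi,sqrt( 15 ), sqrt(15 ), 7,9.24]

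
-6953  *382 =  - 2656046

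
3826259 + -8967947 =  - 5141688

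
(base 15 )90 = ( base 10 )135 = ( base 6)343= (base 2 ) 10000111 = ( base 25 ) 5A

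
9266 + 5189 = 14455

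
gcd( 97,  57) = 1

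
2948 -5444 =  - 2496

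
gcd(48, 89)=1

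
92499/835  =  92499/835  =  110.78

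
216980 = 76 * 2855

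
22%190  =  22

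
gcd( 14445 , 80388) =9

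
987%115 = 67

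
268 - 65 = 203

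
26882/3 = 8960+2/3= 8960.67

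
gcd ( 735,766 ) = 1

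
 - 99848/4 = -24962 = -  24962.00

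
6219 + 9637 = 15856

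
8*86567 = 692536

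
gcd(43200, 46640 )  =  80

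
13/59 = 13/59  =  0.22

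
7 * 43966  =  307762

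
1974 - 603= 1371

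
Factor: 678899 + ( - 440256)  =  167^1*1429^1= 238643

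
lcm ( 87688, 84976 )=8242672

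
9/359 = 9/359 = 0.03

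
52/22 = 26/11 = 2.36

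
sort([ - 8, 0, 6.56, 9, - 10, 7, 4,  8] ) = [ - 10,-8, 0,  4, 6.56,7, 8,9]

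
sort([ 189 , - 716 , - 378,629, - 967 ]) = [ - 967, -716, - 378, 189,629 ]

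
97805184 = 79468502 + 18336682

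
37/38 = 37/38= 0.97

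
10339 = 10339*1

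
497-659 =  - 162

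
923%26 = 13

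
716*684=489744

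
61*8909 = 543449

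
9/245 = 9/245 = 0.04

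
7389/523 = 14+67/523 =14.13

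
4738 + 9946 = 14684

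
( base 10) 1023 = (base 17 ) 393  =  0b1111111111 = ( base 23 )1lb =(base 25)1FN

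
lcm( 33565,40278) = 201390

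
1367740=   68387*20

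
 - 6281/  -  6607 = 6281/6607 = 0.95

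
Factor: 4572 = 2^2*3^2 * 127^1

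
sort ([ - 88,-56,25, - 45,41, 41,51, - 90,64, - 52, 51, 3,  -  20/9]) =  [ - 90,- 88, - 56, - 52,-45,  -  20/9, 3,25, 41, 41, 51, 51 , 64] 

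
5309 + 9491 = 14800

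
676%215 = 31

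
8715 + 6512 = 15227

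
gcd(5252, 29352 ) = 4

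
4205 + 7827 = 12032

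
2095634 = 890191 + 1205443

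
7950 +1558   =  9508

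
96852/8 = 24213/2 = 12106.50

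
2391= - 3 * ( - 797) 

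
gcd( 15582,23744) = 742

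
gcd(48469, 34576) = 1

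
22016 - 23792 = -1776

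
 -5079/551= - 10 + 431/551 = - 9.22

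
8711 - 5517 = 3194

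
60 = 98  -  38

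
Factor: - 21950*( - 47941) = 1052304950 = 2^1 * 5^2*191^1*251^1*439^1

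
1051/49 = 1051/49 = 21.45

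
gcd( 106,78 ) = 2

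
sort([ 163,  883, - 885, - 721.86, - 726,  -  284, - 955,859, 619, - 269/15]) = [ - 955, - 885,- 726, - 721.86, - 284, - 269/15,163,  619,859, 883]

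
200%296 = 200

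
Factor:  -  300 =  - 2^2 * 3^1*5^2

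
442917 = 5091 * 87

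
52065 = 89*585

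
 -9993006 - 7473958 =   -  17466964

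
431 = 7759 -7328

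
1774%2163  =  1774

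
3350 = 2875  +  475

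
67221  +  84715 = 151936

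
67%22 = 1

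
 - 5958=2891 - 8849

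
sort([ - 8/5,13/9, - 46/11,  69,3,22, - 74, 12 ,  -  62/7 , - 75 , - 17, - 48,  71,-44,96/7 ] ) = [ - 75, - 74, - 48, - 44, - 17 ,  -  62/7 , - 46/11, - 8/5,13/9, 3,  12 , 96/7,22, 69, 71]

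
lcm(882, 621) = 60858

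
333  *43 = 14319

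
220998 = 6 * 36833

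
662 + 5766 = 6428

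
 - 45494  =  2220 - 47714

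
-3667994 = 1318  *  ( - 2783) 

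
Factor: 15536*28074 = 2^5*3^1*971^1*4679^1 = 436157664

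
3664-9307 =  -5643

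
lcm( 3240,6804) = 68040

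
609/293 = 609/293  =  2.08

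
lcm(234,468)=468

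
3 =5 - 2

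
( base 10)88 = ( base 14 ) 64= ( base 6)224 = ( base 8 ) 130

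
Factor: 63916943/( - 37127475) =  - 3^ ( - 2 )* 5^( - 2)*7^(-1 )* 11^(-1 )*719^1*2143^( - 1) * 88897^1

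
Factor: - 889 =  - 7^1 *127^1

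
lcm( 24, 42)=168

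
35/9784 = 35/9784 = 0.00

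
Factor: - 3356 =- 2^2*839^1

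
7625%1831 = 301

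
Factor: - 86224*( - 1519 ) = 130974256 = 2^4*7^2 * 17^1*31^1*317^1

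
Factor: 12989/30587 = 31/73= 31^1*73^( - 1)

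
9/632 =9/632 = 0.01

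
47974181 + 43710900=91685081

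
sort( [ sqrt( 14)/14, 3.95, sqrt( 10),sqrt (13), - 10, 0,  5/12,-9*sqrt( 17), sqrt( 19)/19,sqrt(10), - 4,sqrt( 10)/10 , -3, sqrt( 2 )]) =[  -  9* sqrt( 17), - 10,  -  4, - 3,0, sqrt(19)/19,sqrt (14)/14,sqrt( 10)/10, 5/12, sqrt( 2), sqrt(10), sqrt( 10), sqrt ( 13),3.95]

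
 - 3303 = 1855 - 5158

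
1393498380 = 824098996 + 569399384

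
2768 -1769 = 999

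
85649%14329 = 14004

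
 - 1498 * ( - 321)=480858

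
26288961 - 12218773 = 14070188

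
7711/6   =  7711/6 = 1285.17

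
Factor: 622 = 2^1*311^1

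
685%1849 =685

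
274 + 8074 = 8348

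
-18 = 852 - 870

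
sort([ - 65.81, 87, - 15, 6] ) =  [-65.81,-15, 6, 87]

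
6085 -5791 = 294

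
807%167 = 139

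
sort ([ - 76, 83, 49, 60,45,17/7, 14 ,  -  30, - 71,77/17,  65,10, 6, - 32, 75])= [ - 76, - 71, - 32,-30,17/7,77/17, 6,10,14  ,  45 , 49 , 60,65, 75,83] 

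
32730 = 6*5455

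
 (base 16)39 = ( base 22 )2D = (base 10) 57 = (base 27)23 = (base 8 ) 71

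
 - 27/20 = -2+13/20 = - 1.35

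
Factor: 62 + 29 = 7^1*13^1 = 91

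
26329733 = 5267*4999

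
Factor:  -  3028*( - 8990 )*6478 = 2^4*5^1 * 29^1*31^1*41^1*79^1*757^1= 176342302160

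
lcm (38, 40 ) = 760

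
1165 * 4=4660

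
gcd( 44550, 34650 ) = 4950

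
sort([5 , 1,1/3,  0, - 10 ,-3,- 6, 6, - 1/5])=[ - 10, - 6, - 3, - 1/5,0,1/3,  1, 5, 6]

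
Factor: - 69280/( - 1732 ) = 2^3*5^1 = 40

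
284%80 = 44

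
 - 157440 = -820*192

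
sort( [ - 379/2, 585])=[ - 379/2,585]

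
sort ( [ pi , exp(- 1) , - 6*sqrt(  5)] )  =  [  -  6*sqrt(5),exp(-1 ), pi]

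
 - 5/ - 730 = 1/146 = 0.01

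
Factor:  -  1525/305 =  - 5^1 = - 5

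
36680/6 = 18340/3 =6113.33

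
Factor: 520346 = 2^1*151^1*1723^1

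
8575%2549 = 928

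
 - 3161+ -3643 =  - 6804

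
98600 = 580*170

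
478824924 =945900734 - 467075810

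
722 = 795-73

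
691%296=99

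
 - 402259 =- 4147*97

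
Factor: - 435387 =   -  3^1 *17^1*8537^1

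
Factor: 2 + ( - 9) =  - 7 = - 7^1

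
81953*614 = 50319142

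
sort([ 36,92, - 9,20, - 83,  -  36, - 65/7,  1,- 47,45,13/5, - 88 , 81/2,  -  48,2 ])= [ - 88,  -  83, - 48,- 47, - 36, - 65/7,  -  9,1,2,13/5, 20,36, 81/2,  45,92]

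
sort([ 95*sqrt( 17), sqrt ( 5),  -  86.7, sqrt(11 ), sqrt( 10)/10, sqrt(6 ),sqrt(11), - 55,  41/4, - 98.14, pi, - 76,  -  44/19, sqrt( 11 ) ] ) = [-98.14,- 86.7, - 76, - 55,  -  44/19,sqrt(10 ) /10, sqrt( 5), sqrt ( 6),pi,sqrt( 11),sqrt( 11),sqrt(11),41/4,95*sqrt( 17)] 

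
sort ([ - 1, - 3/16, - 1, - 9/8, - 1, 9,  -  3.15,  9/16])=[ - 3.15,- 9/8, - 1, - 1, - 1,-3/16, 9/16 , 9 ] 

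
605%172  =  89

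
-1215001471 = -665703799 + -549297672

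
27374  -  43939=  - 16565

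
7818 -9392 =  - 1574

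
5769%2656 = 457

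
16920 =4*4230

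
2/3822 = 1/1911=0.00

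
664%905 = 664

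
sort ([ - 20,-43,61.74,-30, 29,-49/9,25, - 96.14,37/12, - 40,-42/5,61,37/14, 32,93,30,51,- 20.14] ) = [  -  96.14, - 43,-40,-30,-20.14, - 20,-42/5, - 49/9, 37/14, 37/12,25,29,30,32,51 , 61, 61.74, 93 ]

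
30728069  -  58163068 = -27434999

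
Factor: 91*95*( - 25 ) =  - 5^3* 7^1*13^1*19^1 = - 216125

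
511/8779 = 511/8779 = 0.06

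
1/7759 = 1/7759 = 0.00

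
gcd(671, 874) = 1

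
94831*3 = 284493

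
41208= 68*606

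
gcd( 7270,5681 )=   1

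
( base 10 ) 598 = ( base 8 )1126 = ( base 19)1C9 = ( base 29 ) KI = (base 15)29d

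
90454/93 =90454/93 = 972.62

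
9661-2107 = 7554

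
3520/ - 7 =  - 3520/7= - 502.86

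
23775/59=402  +  57/59 = 402.97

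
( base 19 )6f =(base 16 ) 81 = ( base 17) 7a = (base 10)129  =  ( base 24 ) 59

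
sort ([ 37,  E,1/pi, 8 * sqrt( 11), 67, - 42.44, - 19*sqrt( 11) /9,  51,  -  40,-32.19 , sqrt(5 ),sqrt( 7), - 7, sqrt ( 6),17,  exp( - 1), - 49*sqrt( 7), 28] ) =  [ - 49 *sqrt (7), - 42.44, - 40, - 32.19, - 19*sqrt( 11 )/9,-7,1/pi,exp( - 1 ), sqrt( 5 ), sqrt( 6),  sqrt( 7),E, 17,8 * sqrt(11),28, 37, 51,67]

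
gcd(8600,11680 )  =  40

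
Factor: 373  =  373^1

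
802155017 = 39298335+762856682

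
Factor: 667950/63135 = 730/69   =  2^1*3^( - 1)*5^1 *23^( - 1) * 73^1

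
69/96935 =69/96935 = 0.00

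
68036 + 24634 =92670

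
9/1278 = 1/142 = 0.01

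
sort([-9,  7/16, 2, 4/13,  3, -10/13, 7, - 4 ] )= [  -  9 , - 4, - 10/13, 4/13,  7/16, 2, 3 , 7 ]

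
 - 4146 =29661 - 33807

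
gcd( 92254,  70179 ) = 1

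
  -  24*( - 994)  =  23856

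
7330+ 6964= 14294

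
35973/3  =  11991 = 11991.00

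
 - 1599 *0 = 0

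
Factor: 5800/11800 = 29/59 = 29^1*59^( - 1) 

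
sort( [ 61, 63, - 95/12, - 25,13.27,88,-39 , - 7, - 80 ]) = [-80, -39 , - 25,-95/12, -7,13.27, 61 , 63,88] 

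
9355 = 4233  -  - 5122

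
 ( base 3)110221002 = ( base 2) 10010011010001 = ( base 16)24D1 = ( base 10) 9425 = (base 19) 1721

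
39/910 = 3/70=0.04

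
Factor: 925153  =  925153^1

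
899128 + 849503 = 1748631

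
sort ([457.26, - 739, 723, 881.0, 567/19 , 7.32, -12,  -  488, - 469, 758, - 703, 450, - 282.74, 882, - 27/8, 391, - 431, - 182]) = [ - 739,-703, - 488,  -  469 ,-431 ,-282.74, - 182, - 12, - 27/8, 7.32, 567/19, 391 , 450, 457.26,723,758 , 881.0, 882]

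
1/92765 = 1/92765 = 0.00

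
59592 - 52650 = 6942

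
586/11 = 53 + 3/11 = 53.27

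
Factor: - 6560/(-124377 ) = 2^5* 3^ ( - 1)*5^1*11^ ( - 1)*41^1*3769^( - 1)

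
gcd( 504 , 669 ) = 3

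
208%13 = 0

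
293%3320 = 293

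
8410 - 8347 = 63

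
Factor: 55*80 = 2^4  *  5^2*11^1 = 4400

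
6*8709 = 52254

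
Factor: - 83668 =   -  2^2*13^1*1609^1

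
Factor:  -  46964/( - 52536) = 59/66 =2^( - 1)* 3^( - 1 )*11^( - 1 )*59^1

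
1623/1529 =1623/1529 = 1.06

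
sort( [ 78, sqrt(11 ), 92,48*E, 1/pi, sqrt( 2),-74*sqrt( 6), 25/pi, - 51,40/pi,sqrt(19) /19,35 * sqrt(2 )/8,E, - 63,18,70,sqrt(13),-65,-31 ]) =[ - 74*sqrt(6),-65,-63, - 51, - 31, sqrt( 19) /19  ,  1/pi,sqrt( 2 ) , E,sqrt(11 ), sqrt( 13), 35 * sqrt( 2) /8,25/pi, 40/pi,18, 70 , 78,92, 48 * E] 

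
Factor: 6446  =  2^1*11^1*293^1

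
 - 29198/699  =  - 29198/699 = -  41.77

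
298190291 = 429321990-131131699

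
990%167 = 155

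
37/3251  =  37/3251 =0.01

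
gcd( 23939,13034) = 1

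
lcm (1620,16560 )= 149040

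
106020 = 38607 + 67413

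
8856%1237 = 197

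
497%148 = 53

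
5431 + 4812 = 10243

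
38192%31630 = 6562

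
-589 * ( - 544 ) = 320416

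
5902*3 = 17706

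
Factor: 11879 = 7^1*1697^1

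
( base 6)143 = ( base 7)120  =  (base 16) 3F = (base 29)25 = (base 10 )63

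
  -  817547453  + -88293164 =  - 905840617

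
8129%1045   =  814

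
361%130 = 101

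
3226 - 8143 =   -  4917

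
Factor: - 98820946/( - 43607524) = 49410473/21803762 = 2^(-1 )*7^2*317^1 * 3181^1*10901881^ ( - 1 ) 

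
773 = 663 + 110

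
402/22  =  201/11 = 18.27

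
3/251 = 3/251 = 0.01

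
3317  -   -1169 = 4486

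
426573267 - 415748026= 10825241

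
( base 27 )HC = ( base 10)471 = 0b111010111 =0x1d7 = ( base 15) 216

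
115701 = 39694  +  76007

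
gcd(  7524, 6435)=99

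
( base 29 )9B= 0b100010000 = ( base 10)272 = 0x110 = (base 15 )132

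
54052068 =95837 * 564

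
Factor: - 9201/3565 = -3^1* 5^( - 1)*23^ (  -  1 )*31^( - 1)*3067^1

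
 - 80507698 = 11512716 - 92020414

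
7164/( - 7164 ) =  - 1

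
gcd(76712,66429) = 1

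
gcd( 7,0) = 7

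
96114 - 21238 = 74876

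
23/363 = 23/363= 0.06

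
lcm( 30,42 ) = 210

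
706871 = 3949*179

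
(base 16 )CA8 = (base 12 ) 1A60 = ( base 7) 12306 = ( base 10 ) 3240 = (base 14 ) 1276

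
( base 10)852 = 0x354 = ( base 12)5B0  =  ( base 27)14F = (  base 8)1524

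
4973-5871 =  - 898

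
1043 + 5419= 6462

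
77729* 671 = 52156159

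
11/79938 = 11/79938  =  0.00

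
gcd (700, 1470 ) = 70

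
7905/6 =2635/2 = 1317.50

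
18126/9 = 2014 = 2014.00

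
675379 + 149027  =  824406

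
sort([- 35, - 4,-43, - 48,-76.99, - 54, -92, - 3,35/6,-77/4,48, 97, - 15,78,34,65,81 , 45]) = [- 92,  -  76.99, - 54,  -  48, - 43, - 35, - 77/4, - 15,  -  4, - 3, 35/6, 34, 45,  48,65 , 78,81,97]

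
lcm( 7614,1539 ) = 144666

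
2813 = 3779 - 966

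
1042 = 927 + 115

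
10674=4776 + 5898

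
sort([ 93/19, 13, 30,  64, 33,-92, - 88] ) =[-92, - 88, 93/19, 13,30, 33, 64 ] 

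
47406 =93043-45637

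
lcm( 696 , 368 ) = 32016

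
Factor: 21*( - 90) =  - 1890 = - 2^1*3^3*5^1*7^1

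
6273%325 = 98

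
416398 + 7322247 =7738645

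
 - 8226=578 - 8804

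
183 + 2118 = 2301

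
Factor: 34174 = 2^1*  7^1*2441^1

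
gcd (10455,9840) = 615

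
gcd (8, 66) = 2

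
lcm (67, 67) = 67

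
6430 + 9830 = 16260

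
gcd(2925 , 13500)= 225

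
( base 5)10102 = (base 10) 652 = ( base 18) 204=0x28c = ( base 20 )1cc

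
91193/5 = 91193/5 = 18238.60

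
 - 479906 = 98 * ( - 4897 )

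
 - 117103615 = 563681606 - 680785221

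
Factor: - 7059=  - 3^1*13^1*  181^1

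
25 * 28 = 700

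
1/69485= 1/69485 = 0.00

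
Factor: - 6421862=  - 2^1*821^1*3911^1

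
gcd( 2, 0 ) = 2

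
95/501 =95/501  =  0.19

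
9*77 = 693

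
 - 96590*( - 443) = 42789370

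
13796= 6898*2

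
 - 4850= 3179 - 8029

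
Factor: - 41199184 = -2^4 * 13^1*198073^1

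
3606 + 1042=4648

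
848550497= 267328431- - 581222066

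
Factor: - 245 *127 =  - 5^1*7^2 *127^1 = - 31115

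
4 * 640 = 2560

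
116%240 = 116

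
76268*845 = 64446460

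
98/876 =49/438 = 0.11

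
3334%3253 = 81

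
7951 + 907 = 8858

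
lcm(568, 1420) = 2840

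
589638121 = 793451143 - 203813022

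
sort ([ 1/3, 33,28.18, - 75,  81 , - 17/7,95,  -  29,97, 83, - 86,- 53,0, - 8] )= [ - 86, - 75, - 53, - 29,  -  8, - 17/7, 0, 1/3 , 28.18, 33, 81 , 83,  95, 97] 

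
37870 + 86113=123983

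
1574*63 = 99162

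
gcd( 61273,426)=71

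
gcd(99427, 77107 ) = 1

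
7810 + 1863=9673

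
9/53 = 9/53 = 0.17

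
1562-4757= - 3195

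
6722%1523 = 630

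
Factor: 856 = 2^3*107^1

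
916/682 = 1  +  117/341 = 1.34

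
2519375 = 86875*29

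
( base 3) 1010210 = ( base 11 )696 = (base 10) 831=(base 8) 1477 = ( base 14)435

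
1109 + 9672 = 10781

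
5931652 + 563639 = 6495291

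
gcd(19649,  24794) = 49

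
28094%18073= 10021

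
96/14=48/7 = 6.86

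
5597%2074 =1449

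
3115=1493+1622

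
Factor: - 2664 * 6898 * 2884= - 2^6 * 3^2 * 7^1*37^1 * 103^1*3449^1 = - 52997168448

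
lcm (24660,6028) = 271260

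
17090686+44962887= 62053573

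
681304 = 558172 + 123132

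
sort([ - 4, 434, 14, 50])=[ - 4, 14, 50, 434]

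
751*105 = 78855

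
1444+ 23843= 25287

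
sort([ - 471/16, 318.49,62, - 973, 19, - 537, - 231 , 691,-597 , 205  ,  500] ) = [ - 973, - 597, - 537,-231, - 471/16,19, 62, 205,318.49, 500, 691]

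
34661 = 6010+28651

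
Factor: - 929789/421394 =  - 2^( - 1) *7^1*43^1*109^(-1 ) * 1933^ ( - 1 ) * 3089^1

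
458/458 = 1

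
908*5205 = 4726140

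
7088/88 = 80+6/11 = 80.55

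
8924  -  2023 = 6901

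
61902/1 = 61902 = 61902.00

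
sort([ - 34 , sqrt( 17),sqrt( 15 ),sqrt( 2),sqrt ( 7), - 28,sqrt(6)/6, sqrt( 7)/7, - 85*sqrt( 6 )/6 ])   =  [ - 85*sqrt(6) /6, - 34,-28, sqrt (7)/7,sqrt( 6)/6 , sqrt (2 ),sqrt( 7) , sqrt(15),sqrt(17)]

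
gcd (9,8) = 1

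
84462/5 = 84462/5 = 16892.40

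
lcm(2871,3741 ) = 123453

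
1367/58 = 1367/58 = 23.57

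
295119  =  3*98373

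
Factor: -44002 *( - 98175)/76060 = 431989635/7606 = 2^(  -  1)*3^1*5^1*7^3*11^1*17^1 * 449^1* 3803^( - 1)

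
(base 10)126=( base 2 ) 1111110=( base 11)105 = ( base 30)46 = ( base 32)3u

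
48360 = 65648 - 17288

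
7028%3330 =368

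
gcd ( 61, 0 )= 61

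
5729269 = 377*15197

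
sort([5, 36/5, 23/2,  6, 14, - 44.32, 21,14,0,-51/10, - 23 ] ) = [-44.32, - 23, - 51/10,0, 5,6,36/5, 23/2,14,14,21 ]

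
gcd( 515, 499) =1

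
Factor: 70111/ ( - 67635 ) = - 3^( - 4 )*5^(  -  1)*167^( - 1)*70111^1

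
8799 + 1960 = 10759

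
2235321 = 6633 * 337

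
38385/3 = 12795 =12795.00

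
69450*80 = 5556000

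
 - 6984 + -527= -7511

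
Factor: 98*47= 4606=2^1*7^2*47^1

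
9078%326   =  276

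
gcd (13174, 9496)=2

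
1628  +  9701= 11329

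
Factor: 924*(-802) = -741048 = - 2^3* 3^1*7^1*11^1*401^1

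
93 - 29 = 64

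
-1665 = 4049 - 5714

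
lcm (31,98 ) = 3038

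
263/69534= 263/69534  =  0.00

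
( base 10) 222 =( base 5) 1342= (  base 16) DE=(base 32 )6u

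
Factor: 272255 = 5^1 * 17^1 * 3203^1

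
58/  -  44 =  - 2+15/22 = -1.32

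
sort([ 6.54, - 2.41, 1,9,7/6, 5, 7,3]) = [-2.41, 1,7/6 , 3,5,6.54,7, 9 ] 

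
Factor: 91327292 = 2^2*7^1*541^1*6029^1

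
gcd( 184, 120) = 8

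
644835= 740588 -95753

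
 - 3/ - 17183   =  3/17183 = 0.00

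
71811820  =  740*97043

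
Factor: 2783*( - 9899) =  - 27548917=-11^2 * 19^1*23^1*521^1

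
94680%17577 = 6795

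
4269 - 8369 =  - 4100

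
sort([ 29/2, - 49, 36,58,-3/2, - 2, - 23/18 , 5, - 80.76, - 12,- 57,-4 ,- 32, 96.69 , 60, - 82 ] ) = [ - 82 , - 80.76, - 57, - 49, - 32, - 12, - 4,-2, - 3/2, - 23/18,  5,29/2,36, 58,60, 96.69]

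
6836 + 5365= 12201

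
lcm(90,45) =90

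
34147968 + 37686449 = 71834417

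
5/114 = 5/114 = 0.04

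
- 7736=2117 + -9853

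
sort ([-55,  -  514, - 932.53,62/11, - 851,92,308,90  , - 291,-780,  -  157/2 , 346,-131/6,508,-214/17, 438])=[ - 932.53, - 851, - 780, - 514,-291, -157/2, - 55, - 131/6 , - 214/17,62/11, 90,92, 308 , 346 , 438, 508]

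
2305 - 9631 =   -  7326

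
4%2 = 0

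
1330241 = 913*1457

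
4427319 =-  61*( - 72579) 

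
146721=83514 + 63207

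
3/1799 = 3/1799 = 0.00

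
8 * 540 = 4320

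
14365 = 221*65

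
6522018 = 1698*3841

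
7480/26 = 287+9/13 = 287.69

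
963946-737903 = 226043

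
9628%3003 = 619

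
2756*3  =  8268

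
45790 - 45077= 713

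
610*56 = 34160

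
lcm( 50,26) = 650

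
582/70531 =582/70531 = 0.01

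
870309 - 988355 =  - 118046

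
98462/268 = 49231/134 = 367.40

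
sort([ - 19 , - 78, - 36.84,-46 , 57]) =[ - 78, - 46,-36.84, - 19,57]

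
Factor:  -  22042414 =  -2^1*2153^1  *5119^1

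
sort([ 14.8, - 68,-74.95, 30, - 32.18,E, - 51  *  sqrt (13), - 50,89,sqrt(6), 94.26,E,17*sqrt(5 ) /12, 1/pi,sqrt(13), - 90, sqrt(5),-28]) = [  -  51*sqrt(13 ), - 90, - 74.95, - 68,-50,-32.18,-28,1/pi,sqrt( 5 ), sqrt( 6),E, E , 17*sqrt(5 )/12,sqrt( 13),14.8,30, 89,94.26 ] 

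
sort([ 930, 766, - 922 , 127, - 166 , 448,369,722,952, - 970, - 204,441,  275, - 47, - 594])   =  [ - 970, - 922,  -  594, - 204, - 166,-47, 127,275, 369,441,448,722, 766, 930,952]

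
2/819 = 2/819 = 0.00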